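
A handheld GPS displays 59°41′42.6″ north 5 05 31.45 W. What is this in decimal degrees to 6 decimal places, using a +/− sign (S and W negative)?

Lat: 59 + 41/60 + 42.6/3600 = 59.6951667
N ⇒ keep positive
λ: 5 + 5/60 + 31.45/3600 = 5.0920694
W → negative

59.695167, -5.092069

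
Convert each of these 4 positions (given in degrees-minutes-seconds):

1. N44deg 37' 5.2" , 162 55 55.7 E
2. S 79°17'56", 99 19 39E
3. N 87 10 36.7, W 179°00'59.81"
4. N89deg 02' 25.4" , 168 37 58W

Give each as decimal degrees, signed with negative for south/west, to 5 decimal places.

Point 1:
  φ: 44° + 37/60 + 5.2/3600 = 44 + 0.616667 + 0.001444 = 44.618111
  N → positive
  λ: 162° + 55/60 + 55.7/3600 = 162 + 0.916667 + 0.015472 = 162.932139
  E → positive
Point 2:
  Lat: 79 + 17/60 + 56/3600 = 79.298889
  hemisphere S, so the sign is −
  λ: 99° + 19/60 + 39/3600 = 99 + 0.316667 + 0.010833 = 99.327500
  E → positive
Point 3:
  Latitude: 10′ + 36.7″ = 10.61167′; 87 + 10.61167/60 = 87.176861
  N → positive
  λ: 0′ + 59.81″ = 0.99683′; 179 + 0.99683/60 = 179.016614
  hemisphere W, so the sign is −
Point 4:
  Lat: 2′ + 25.4″ = 2.42333′; 89 + 2.42333/60 = 89.040389
  N ⇒ keep positive
  λ: 37′ + 58″ = 37.96667′; 168 + 37.96667/60 = 168.632778
  hemisphere W, so the sign is −

1. 44.61811, 162.93214
2. -79.29889, 99.32750
3. 87.17686, -179.01661
4. 89.04039, -168.63278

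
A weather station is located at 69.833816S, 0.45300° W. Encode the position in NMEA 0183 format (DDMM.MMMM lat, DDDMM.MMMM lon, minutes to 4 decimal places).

6950.0290,S / 00027.1800,W

Lat: 69° + 0.833816 × 60 = 69° 50.028960′
λ: 0° + 0.453000 × 60 = 0° 27.180000′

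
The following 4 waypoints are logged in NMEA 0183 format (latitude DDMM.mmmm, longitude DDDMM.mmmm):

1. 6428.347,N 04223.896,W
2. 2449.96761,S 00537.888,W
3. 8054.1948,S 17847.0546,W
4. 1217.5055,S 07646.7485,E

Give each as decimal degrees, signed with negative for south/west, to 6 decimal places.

1. 64.472450, -42.398267
2. -24.832794, -5.631467
3. -80.903247, -178.784243
4. -12.291758, 76.779142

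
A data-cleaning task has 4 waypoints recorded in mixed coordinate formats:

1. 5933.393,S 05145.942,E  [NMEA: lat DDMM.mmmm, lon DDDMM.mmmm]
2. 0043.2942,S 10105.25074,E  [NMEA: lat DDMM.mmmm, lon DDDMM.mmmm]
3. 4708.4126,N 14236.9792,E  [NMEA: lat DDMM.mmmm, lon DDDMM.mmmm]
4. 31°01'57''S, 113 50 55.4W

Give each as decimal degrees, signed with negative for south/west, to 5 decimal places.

Point 1:
  Lat: degrees = first 2 digits = 59, minutes = 33.393; 59 + 33.393/60 = 59.556550
  S → negative
  Lon: split at 3 digits → 051° and 45.942′; 51 + 45.942/60 = 51.765700
  E → positive
Point 2:
  φ: split at 2 digits → 00° and 43.2942′; 0 + 43.2942/60 = 0.721570
  S ⇒ negate
  λ: split at 3 digits → 101° and 5.25074′; 101 + 5.25074/60 = 101.087512
  E ⇒ keep positive
Point 3:
  Lat: split at 2 digits → 47° and 8.4126′; 47 + 8.4126/60 = 47.140210
  N ⇒ keep positive
  Longitude: split at 3 digits → 142° and 36.9792′; 142 + 36.9792/60 = 142.616320
  E ⇒ keep positive
Point 4:
  Lat: 31 + 1/60 + 57/3600 = 31.032500
  S → negative
  Longitude: 113 + 50/60 + 55.4/3600 = 113.848722
  W ⇒ negate

1. -59.55655, 51.76570
2. -0.72157, 101.08751
3. 47.14021, 142.61632
4. -31.03250, -113.84872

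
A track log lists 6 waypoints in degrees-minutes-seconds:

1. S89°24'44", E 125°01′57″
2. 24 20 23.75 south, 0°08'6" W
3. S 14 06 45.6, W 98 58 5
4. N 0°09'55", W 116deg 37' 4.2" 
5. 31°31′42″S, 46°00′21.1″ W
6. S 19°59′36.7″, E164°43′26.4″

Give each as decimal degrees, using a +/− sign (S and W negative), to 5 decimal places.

1. -89.41222, 125.03250
2. -24.33993, -0.13500
3. -14.11267, -98.96806
4. 0.16528, -116.61783
5. -31.52833, -46.00586
6. -19.99353, 164.72400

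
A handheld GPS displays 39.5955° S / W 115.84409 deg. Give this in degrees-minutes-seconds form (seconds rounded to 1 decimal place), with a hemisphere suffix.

Latitude: whole degrees 39; 35.73000′ → 35′ and 43.800″
λ: 0.844090 × 60 = 50.64540′ → 50′, remainder × 60 = 38.724″

39°35′43.8″ S, 115°50′38.7″ W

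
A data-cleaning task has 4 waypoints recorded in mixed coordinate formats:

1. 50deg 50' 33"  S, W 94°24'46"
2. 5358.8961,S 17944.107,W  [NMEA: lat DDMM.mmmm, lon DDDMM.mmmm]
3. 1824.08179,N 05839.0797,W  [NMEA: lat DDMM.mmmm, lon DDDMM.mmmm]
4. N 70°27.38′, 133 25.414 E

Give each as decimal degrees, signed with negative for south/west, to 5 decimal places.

1. -50.84250, -94.41278
2. -53.98160, -179.73512
3. 18.40136, -58.65133
4. 70.45633, 133.42357

Point 1:
  φ: 50′ + 33″ = 50.55000′; 50 + 50.55000/60 = 50.842500
  hemisphere S, so the sign is −
  λ: 24′ + 46″ = 24.76667′; 94 + 24.76667/60 = 94.412778
  hemisphere W, so the sign is −
Point 2:
  φ: degrees = first 2 digits = 53, minutes = 58.8961; 53 + 58.8961/60 = 53.981602
  hemisphere S, so the sign is −
  Longitude: split at 3 digits → 179° and 44.107′; 179 + 44.107/60 = 179.735117
  hemisphere W, so the sign is −
Point 3:
  Latitude: degrees = first 2 digits = 18, minutes = 24.08179; 18 + 24.08179/60 = 18.401363
  N → positive
  Longitude: degrees = first 3 digits = 58, minutes = 39.0797; 58 + 39.0797/60 = 58.651328
  hemisphere W, so the sign is −
Point 4:
  φ: 70 + 27.38/60 = 70.456333
  N → positive
  Longitude: 25.414′ = 0.423567°; total 133.423567
  E ⇒ keep positive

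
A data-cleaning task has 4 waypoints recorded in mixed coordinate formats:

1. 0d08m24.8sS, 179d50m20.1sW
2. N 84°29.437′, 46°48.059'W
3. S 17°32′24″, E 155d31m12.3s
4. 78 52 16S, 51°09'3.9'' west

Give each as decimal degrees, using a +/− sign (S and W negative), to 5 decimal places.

Point 1:
  Latitude: 0° + 8/60 + 24.8/3600 = 0 + 0.133333 + 0.006889 = 0.140222
  hemisphere S, so the sign is −
  Lon: 50′ + 20.1″ = 50.33500′; 179 + 50.33500/60 = 179.838917
  W ⇒ negate
Point 2:
  Lat: 84 + 29.437/60 = 84.490617
  N → positive
  λ: 46 + 48.059/60 = 46.800983
  W ⇒ negate
Point 3:
  Lat: 17 + 32/60 + 24/3600 = 17.540000
  hemisphere S, so the sign is −
  λ: 31′ + 12.3″ = 31.20500′; 155 + 31.20500/60 = 155.520083
  E → positive
Point 4:
  Latitude: 78 + 52/60 + 16/3600 = 78.871111
  S → negative
  Longitude: 51° + 9/60 + 3.9/3600 = 51 + 0.150000 + 0.001083 = 51.151083
  hemisphere W, so the sign is −

1. -0.14022, -179.83892
2. 84.49062, -46.80098
3. -17.54000, 155.52008
4. -78.87111, -51.15108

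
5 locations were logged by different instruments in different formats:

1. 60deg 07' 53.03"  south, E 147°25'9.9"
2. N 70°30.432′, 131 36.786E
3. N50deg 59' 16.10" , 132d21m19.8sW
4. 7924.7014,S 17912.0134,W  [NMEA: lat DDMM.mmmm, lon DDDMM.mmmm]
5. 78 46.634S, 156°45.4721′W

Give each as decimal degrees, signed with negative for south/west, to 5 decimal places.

Point 1:
  Latitude: 60 + 7/60 + 53.03/3600 = 60.131397
  S ⇒ negate
  λ: 25′ + 9.9″ = 25.16500′; 147 + 25.16500/60 = 147.419417
  E → positive
Point 2:
  Lat: 30.432′ = 0.507200°; total 70.507200
  N → positive
  Lon: 131 + 36.786/60 = 131.613100
  E ⇒ keep positive
Point 3:
  Latitude: 50 + 59/60 + 16.1/3600 = 50.987806
  N → positive
  Lon: 21′ + 19.8″ = 21.33000′; 132 + 21.33000/60 = 132.355500
  W → negative
Point 4:
  Lat: degrees = first 2 digits = 79, minutes = 24.7014; 79 + 24.7014/60 = 79.411690
  hemisphere S, so the sign is −
  λ: degrees = first 3 digits = 179, minutes = 12.0134; 179 + 12.0134/60 = 179.200223
  W → negative
Point 5:
  Lat: 78 + 46.634/60 = 78.777233
  S → negative
  Longitude: 45.4721′ = 0.757868°; total 156.757868
  W → negative

1. -60.13140, 147.41942
2. 70.50720, 131.61310
3. 50.98781, -132.35550
4. -79.41169, -179.20022
5. -78.77723, -156.75787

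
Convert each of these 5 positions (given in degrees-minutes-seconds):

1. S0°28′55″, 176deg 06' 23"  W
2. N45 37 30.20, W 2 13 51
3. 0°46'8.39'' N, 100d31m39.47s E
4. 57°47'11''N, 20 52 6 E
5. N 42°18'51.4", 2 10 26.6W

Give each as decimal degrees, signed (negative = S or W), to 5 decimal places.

1. -0.48194, -176.10639
2. 45.62506, -2.23083
3. 0.76900, 100.52763
4. 57.78639, 20.86833
5. 42.31428, -2.17406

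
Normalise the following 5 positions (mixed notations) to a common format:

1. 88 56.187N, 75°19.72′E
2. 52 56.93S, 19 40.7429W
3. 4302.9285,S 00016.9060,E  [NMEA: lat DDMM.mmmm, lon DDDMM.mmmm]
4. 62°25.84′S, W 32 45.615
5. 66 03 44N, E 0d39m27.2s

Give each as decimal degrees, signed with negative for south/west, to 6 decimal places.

1. 88.936450, 75.328667
2. -52.948833, -19.679048
3. -43.048808, 0.281767
4. -62.430667, -32.760250
5. 66.062222, 0.657556

Point 1:
  φ: 56.187′ = 0.936450°; total 88.9364500
  N ⇒ keep positive
  Longitude: 75 + 19.72/60 = 75.3286667
  E → positive
Point 2:
  Latitude: 56.93′ = 0.948833°; total 52.9488333
  hemisphere S, so the sign is −
  λ: 40.7429′ = 0.679048°; total 19.6790483
  hemisphere W, so the sign is −
Point 3:
  Lat: degrees = first 2 digits = 43, minutes = 2.9285; 43 + 2.9285/60 = 43.0488083
  S ⇒ negate
  Longitude: split at 3 digits → 000° and 16.906′; 0 + 16.906/60 = 0.2817667
  E → positive
Point 4:
  φ: 62 + 25.84/60 = 62.4306667
  hemisphere S, so the sign is −
  Longitude: 32 + 45.615/60 = 32.7602500
  W ⇒ negate
Point 5:
  φ: 3′ + 44″ = 3.73333′; 66 + 3.73333/60 = 66.0622222
  N ⇒ keep positive
  λ: 0° + 39/60 + 27.2/3600 = 0 + 0.650000 + 0.007556 = 0.6575556
  E ⇒ keep positive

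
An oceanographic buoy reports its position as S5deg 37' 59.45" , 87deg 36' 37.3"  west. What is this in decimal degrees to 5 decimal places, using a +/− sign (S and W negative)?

-5.63318, -87.61036

φ: 5 + 37/60 + 59.45/3600 = 5.633181
S ⇒ negate
Lon: 87 + 36/60 + 37.3/3600 = 87.610361
W → negative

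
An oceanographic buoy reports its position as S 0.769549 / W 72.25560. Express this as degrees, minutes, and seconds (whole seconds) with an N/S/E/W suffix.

0°46′10″ S, 72°15′20″ W

Lat: whole degrees 0; 46.17294′ → 46′ and 10.38″
Longitude: 0.255600° → 15.33600′; 0.33600 × 60 = 20.16″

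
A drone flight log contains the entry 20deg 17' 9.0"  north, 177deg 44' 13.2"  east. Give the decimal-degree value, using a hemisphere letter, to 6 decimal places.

20.285833° N, 177.737000° E

Latitude: 17′ + 9″ = 17.15000′; 20 + 17.15000/60 = 20.2858333
λ: 44′ + 13.2″ = 44.22000′; 177 + 44.22000/60 = 177.7370000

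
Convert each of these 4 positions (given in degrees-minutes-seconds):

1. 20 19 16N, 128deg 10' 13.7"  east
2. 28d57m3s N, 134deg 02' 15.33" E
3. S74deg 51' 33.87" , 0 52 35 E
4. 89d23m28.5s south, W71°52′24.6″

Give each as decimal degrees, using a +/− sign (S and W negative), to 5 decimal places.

1. 20.32111, 128.17047
2. 28.95083, 134.03759
3. -74.85941, 0.87639
4. -89.39125, -71.87350

Point 1:
  Latitude: 20 + 19/60 + 16/3600 = 20.321111
  N → positive
  λ: 128° + 10/60 + 13.7/3600 = 128 + 0.166667 + 0.003806 = 128.170472
  E ⇒ keep positive
Point 2:
  Lat: 28° + 57/60 + 3/3600 = 28 + 0.950000 + 0.000833 = 28.950833
  N ⇒ keep positive
  λ: 134° + 2/60 + 15.33/3600 = 134 + 0.033333 + 0.004258 = 134.037592
  E → positive
Point 3:
  φ: 51′ + 33.87″ = 51.56450′; 74 + 51.56450/60 = 74.859408
  S → negative
  Lon: 52′ + 35″ = 52.58333′; 0 + 52.58333/60 = 0.876389
  E ⇒ keep positive
Point 4:
  Latitude: 89° + 23/60 + 28.5/3600 = 89 + 0.383333 + 0.007917 = 89.391250
  S ⇒ negate
  Lon: 52′ + 24.6″ = 52.41000′; 71 + 52.41000/60 = 71.873500
  hemisphere W, so the sign is −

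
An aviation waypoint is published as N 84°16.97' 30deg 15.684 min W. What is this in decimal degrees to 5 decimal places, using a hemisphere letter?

84.28283° N, 30.26140° W

Lat: 84 + 16.97/60 = 84.282833
λ: 30 + 15.684/60 = 30.261400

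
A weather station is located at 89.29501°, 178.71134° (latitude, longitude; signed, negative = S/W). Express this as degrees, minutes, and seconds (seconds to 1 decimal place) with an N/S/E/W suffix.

89°17′42.0″ N, 178°42′40.8″ E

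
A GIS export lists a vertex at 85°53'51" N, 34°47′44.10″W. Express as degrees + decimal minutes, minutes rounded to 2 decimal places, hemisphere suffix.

φ: 53 + 51/60 = 53.8500′
Longitude: 47 + 44.1/60 = 47.7350′

85° 53.85′ N, 34° 47.74′ W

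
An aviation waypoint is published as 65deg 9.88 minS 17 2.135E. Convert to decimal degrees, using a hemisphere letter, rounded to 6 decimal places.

65.164667° S, 17.035583° E

Latitude: 65 + 9.88/60 = 65.1646667
Longitude: 17 + 2.135/60 = 17.0355833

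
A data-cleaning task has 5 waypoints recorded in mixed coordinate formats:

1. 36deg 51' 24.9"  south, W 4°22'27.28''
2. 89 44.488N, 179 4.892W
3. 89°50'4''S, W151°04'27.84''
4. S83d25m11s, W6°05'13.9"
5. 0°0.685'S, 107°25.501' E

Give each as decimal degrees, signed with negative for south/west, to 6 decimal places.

Point 1:
  Latitude: 51′ + 24.9″ = 51.41500′; 36 + 51.41500/60 = 36.8569167
  S → negative
  λ: 4° + 22/60 + 27.28/3600 = 4 + 0.366667 + 0.007578 = 4.3742444
  W → negative
Point 2:
  Lat: 89 + 44.488/60 = 89.7414667
  N ⇒ keep positive
  Longitude: 179 + 4.892/60 = 179.0815333
  W → negative
Point 3:
  Latitude: 50′ + 4″ = 50.06667′; 89 + 50.06667/60 = 89.8344444
  hemisphere S, so the sign is −
  λ: 4′ + 27.84″ = 4.46400′; 151 + 4.46400/60 = 151.0744000
  hemisphere W, so the sign is −
Point 4:
  Lat: 83 + 25/60 + 11/3600 = 83.4197222
  hemisphere S, so the sign is −
  Lon: 6 + 5/60 + 13.9/3600 = 6.0871944
  hemisphere W, so the sign is −
Point 5:
  Lat: 0 + 0.685/60 = 0.0114167
  S ⇒ negate
  Lon: 25.501′ = 0.425017°; total 107.4250167
  E → positive

1. -36.856917, -4.374244
2. 89.741467, -179.081533
3. -89.834444, -151.074400
4. -83.419722, -6.087194
5. -0.011417, 107.425017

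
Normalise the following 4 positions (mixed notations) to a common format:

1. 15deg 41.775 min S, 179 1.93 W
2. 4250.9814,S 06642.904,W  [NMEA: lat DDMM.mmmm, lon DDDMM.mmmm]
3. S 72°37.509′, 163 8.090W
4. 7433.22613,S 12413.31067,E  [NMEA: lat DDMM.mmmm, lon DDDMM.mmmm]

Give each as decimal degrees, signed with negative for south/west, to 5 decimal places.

1. -15.69625, -179.03217
2. -42.84969, -66.71507
3. -72.62515, -163.13483
4. -74.55377, 124.22184

Point 1:
  Latitude: 41.775′ = 0.696250°; total 15.696250
  S → negative
  Lon: 1.93′ = 0.032167°; total 179.032167
  W → negative
Point 2:
  φ: degrees = first 2 digits = 42, minutes = 50.9814; 42 + 50.9814/60 = 42.849690
  S → negative
  Lon: split at 3 digits → 066° and 42.904′; 66 + 42.904/60 = 66.715067
  W → negative
Point 3:
  Lat: 72 + 37.509/60 = 72.625150
  hemisphere S, so the sign is −
  Longitude: 163 + 8.09/60 = 163.134833
  hemisphere W, so the sign is −
Point 4:
  Latitude: degrees = first 2 digits = 74, minutes = 33.22613; 74 + 33.22613/60 = 74.553769
  S ⇒ negate
  Longitude: split at 3 digits → 124° and 13.31067′; 124 + 13.31067/60 = 124.221845
  E ⇒ keep positive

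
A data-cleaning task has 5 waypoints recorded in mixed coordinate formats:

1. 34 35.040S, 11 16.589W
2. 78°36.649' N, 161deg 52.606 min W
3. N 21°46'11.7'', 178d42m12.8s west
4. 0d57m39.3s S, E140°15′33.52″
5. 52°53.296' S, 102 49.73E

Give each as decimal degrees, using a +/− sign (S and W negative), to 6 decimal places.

Point 1:
  φ: 34 + 35.04/60 = 34.5840000
  hemisphere S, so the sign is −
  Lon: 16.589′ = 0.276483°; total 11.2764833
  W → negative
Point 2:
  Latitude: 78 + 36.649/60 = 78.6108167
  N ⇒ keep positive
  λ: 161 + 52.606/60 = 161.8767667
  W → negative
Point 3:
  Latitude: 21 + 46/60 + 11.7/3600 = 21.7699167
  N ⇒ keep positive
  Longitude: 178 + 42/60 + 12.8/3600 = 178.7035556
  W → negative
Point 4:
  Latitude: 0 + 57/60 + 39.3/3600 = 0.9609167
  hemisphere S, so the sign is −
  Longitude: 15′ + 33.52″ = 15.55867′; 140 + 15.55867/60 = 140.2593111
  E → positive
Point 5:
  Latitude: 52 + 53.296/60 = 52.8882667
  hemisphere S, so the sign is −
  λ: 102 + 49.73/60 = 102.8288333
  E ⇒ keep positive

1. -34.584000, -11.276483
2. 78.610817, -161.876767
3. 21.769917, -178.703556
4. -0.960917, 140.259311
5. -52.888267, 102.828833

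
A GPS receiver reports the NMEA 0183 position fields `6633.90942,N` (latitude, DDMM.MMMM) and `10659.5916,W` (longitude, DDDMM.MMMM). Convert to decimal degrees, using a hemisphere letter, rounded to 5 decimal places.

66.56516° N, 106.99319° W

φ: split at 2 digits → 66° and 33.90942′; 66 + 33.90942/60 = 66.565157
Lon: degrees = first 3 digits = 106, minutes = 59.5916; 106 + 59.5916/60 = 106.993193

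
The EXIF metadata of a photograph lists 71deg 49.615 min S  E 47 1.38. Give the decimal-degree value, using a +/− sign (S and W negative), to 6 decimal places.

Lat: 49.615′ = 0.826917°; total 71.8269167
S → negative
Longitude: 47 + 1.38/60 = 47.0230000
E ⇒ keep positive

-71.826917, 47.023000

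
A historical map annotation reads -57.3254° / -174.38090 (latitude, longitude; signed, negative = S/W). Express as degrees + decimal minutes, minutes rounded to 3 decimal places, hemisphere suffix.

57° 19.524′ S, 174° 22.854′ W

Latitude is negative → S; |value| = 57.325400
Latitude: minutes = (57.325400 − 57) × 60 = 19.52400
Longitude is negative → W; |value| = 174.380900
Lon: 174° + 0.380900 × 60 = 174° 22.85400′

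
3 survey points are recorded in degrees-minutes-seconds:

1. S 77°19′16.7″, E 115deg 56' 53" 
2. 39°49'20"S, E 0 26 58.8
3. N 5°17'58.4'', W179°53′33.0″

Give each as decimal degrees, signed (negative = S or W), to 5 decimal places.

Point 1:
  Latitude: 77 + 19/60 + 16.7/3600 = 77.321306
  S ⇒ negate
  Longitude: 115 + 56/60 + 53/3600 = 115.948056
  E ⇒ keep positive
Point 2:
  Latitude: 39° + 49/60 + 20/3600 = 39 + 0.816667 + 0.005556 = 39.822222
  hemisphere S, so the sign is −
  λ: 0 + 26/60 + 58.8/3600 = 0.449667
  E ⇒ keep positive
Point 3:
  φ: 5 + 17/60 + 58.4/3600 = 5.299556
  N → positive
  Longitude: 179 + 53/60 + 33/3600 = 179.892500
  W → negative

1. -77.32131, 115.94806
2. -39.82222, 0.44967
3. 5.29956, -179.89250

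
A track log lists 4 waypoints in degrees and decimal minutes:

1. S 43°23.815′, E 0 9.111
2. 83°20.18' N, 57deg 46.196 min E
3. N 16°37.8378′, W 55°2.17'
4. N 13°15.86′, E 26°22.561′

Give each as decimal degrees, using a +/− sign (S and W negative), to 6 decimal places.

Point 1:
  Latitude: 23.815′ = 0.396917°; total 43.3969167
  S ⇒ negate
  λ: 0 + 9.111/60 = 0.1518500
  E → positive
Point 2:
  φ: 20.18′ = 0.336333°; total 83.3363333
  N ⇒ keep positive
  Lon: 57 + 46.196/60 = 57.7699333
  E ⇒ keep positive
Point 3:
  φ: 16 + 37.8378/60 = 16.6306300
  N → positive
  λ: 55 + 2.17/60 = 55.0361667
  W → negative
Point 4:
  φ: 15.86′ = 0.264333°; total 13.2643333
  N ⇒ keep positive
  Lon: 22.561′ = 0.376017°; total 26.3760167
  E ⇒ keep positive

1. -43.396917, 0.151850
2. 83.336333, 57.769933
3. 16.630630, -55.036167
4. 13.264333, 26.376017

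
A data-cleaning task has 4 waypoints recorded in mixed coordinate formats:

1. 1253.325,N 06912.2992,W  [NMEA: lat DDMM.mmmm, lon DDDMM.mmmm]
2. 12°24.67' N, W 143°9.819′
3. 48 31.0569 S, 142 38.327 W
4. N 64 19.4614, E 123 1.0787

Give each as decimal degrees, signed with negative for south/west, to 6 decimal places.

1. 12.888750, -69.204987
2. 12.411167, -143.163650
3. -48.517615, -142.638783
4. 64.324357, 123.017978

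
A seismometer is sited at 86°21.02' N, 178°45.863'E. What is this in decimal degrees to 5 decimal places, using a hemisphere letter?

Latitude: 21.02′ = 0.350333°; total 86.350333
λ: 45.863′ = 0.764383°; total 178.764383

86.35033° N, 178.76438° E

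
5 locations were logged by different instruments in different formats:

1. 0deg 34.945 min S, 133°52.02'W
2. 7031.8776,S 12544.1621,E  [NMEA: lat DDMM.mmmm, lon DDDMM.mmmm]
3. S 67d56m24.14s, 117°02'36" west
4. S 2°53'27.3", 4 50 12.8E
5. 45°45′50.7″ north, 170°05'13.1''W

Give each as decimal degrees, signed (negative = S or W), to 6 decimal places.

1. -0.582417, -133.867000
2. -70.531293, 125.736035
3. -67.940039, -117.043333
4. -2.890917, 4.836889
5. 45.764083, -170.086972

Point 1:
  Latitude: 34.945′ = 0.582417°; total 0.5824167
  S ⇒ negate
  Longitude: 52.02′ = 0.867000°; total 133.8670000
  W ⇒ negate
Point 2:
  Latitude: split at 2 digits → 70° and 31.8776′; 70 + 31.8776/60 = 70.5312933
  hemisphere S, so the sign is −
  Longitude: degrees = first 3 digits = 125, minutes = 44.1621; 125 + 44.1621/60 = 125.7360350
  E ⇒ keep positive
Point 3:
  Lat: 67 + 56/60 + 24.14/3600 = 67.9400389
  hemisphere S, so the sign is −
  Lon: 117° + 2/60 + 36/3600 = 117 + 0.033333 + 0.010000 = 117.0433333
  hemisphere W, so the sign is −
Point 4:
  Lat: 2 + 53/60 + 27.3/3600 = 2.8909167
  S → negative
  Longitude: 4° + 50/60 + 12.8/3600 = 4 + 0.833333 + 0.003556 = 4.8368889
  E → positive
Point 5:
  Latitude: 45′ + 50.7″ = 45.84500′; 45 + 45.84500/60 = 45.7640833
  N ⇒ keep positive
  λ: 170° + 5/60 + 13.1/3600 = 170 + 0.083333 + 0.003639 = 170.0869722
  hemisphere W, so the sign is −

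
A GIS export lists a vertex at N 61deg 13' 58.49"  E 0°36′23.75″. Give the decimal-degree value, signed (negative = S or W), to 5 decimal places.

61.23291, 0.60660

Latitude: 61 + 13/60 + 58.49/3600 = 61.232914
N ⇒ keep positive
Longitude: 0 + 36/60 + 23.75/3600 = 0.606597
E ⇒ keep positive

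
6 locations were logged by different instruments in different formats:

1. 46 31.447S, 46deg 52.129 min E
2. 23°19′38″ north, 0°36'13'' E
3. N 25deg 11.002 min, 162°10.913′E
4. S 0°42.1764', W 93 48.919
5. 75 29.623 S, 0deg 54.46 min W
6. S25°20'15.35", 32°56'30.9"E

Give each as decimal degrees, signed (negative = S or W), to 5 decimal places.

Point 1:
  φ: 31.447′ = 0.524117°; total 46.524117
  S → negative
  Longitude: 52.129′ = 0.868817°; total 46.868817
  E → positive
Point 2:
  Latitude: 19′ + 38″ = 19.63333′; 23 + 19.63333/60 = 23.327222
  N ⇒ keep positive
  λ: 0 + 36/60 + 13/3600 = 0.603611
  E ⇒ keep positive
Point 3:
  Latitude: 25 + 11.002/60 = 25.183367
  N → positive
  Longitude: 10.913′ = 0.181883°; total 162.181883
  E → positive
Point 4:
  Latitude: 42.1764′ = 0.702940°; total 0.702940
  hemisphere S, so the sign is −
  λ: 48.919′ = 0.815317°; total 93.815317
  hemisphere W, so the sign is −
Point 5:
  φ: 29.623′ = 0.493717°; total 75.493717
  hemisphere S, so the sign is −
  Longitude: 54.46′ = 0.907667°; total 0.907667
  W ⇒ negate
Point 6:
  φ: 20′ + 15.35″ = 20.25583′; 25 + 20.25583/60 = 25.337597
  hemisphere S, so the sign is −
  Longitude: 56′ + 30.9″ = 56.51500′; 32 + 56.51500/60 = 32.941917
  E ⇒ keep positive

1. -46.52412, 46.86882
2. 23.32722, 0.60361
3. 25.18337, 162.18188
4. -0.70294, -93.81532
5. -75.49372, -0.90767
6. -25.33760, 32.94192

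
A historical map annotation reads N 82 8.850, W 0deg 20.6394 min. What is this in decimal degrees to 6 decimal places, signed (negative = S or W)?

φ: 82 + 8.85/60 = 82.1475000
N ⇒ keep positive
Lon: 0 + 20.6394/60 = 0.3439900
hemisphere W, so the sign is −

82.147500, -0.343990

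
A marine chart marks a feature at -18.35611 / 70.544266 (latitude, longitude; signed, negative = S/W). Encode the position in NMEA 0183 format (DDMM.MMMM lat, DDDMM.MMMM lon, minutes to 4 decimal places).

Latitude is negative → S; |value| = 18.356110
Lat: fractional part 0.356110 → 21.366600 minutes
λ: minutes = (70.544266 − 70) × 60 = 32.655960

1821.3666,S / 07032.6560,E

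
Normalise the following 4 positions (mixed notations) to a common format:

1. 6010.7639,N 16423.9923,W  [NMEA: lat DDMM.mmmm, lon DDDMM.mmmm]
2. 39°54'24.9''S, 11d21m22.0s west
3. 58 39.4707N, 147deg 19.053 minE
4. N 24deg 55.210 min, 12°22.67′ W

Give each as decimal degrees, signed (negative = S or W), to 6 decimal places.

Point 1:
  Latitude: degrees = first 2 digits = 60, minutes = 10.7639; 60 + 10.7639/60 = 60.1793983
  N ⇒ keep positive
  Longitude: degrees = first 3 digits = 164, minutes = 23.9923; 164 + 23.9923/60 = 164.3998717
  hemisphere W, so the sign is −
Point 2:
  Latitude: 39 + 54/60 + 24.9/3600 = 39.9069167
  hemisphere S, so the sign is −
  Longitude: 21′ + 22″ = 21.36667′; 11 + 21.36667/60 = 11.3561111
  W ⇒ negate
Point 3:
  φ: 58 + 39.4707/60 = 58.6578450
  N → positive
  Lon: 147 + 19.053/60 = 147.3175500
  E → positive
Point 4:
  φ: 24 + 55.21/60 = 24.9201667
  N → positive
  Lon: 12 + 22.67/60 = 12.3778333
  W → negative

1. 60.179398, -164.399872
2. -39.906917, -11.356111
3. 58.657845, 147.317550
4. 24.920167, -12.377833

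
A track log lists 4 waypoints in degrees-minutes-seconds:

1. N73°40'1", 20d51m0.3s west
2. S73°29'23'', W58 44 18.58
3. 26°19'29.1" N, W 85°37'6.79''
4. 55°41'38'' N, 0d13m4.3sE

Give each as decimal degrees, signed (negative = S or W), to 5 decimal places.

1. 73.66694, -20.85008
2. -73.48972, -58.73849
3. 26.32475, -85.61855
4. 55.69389, 0.21786

Point 1:
  φ: 73° + 40/60 + 1/3600 = 73 + 0.666667 + 0.000278 = 73.666944
  N → positive
  Lon: 51′ + 0.3″ = 51.00500′; 20 + 51.00500/60 = 20.850083
  hemisphere W, so the sign is −
Point 2:
  Lat: 73 + 29/60 + 23/3600 = 73.489722
  hemisphere S, so the sign is −
  Lon: 58° + 44/60 + 18.58/3600 = 58 + 0.733333 + 0.005161 = 58.738494
  W ⇒ negate
Point 3:
  Lat: 26° + 19/60 + 29.1/3600 = 26 + 0.316667 + 0.008083 = 26.324750
  N ⇒ keep positive
  Longitude: 85° + 37/60 + 6.79/3600 = 85 + 0.616667 + 0.001886 = 85.618553
  hemisphere W, so the sign is −
Point 4:
  Latitude: 55° + 41/60 + 38/3600 = 55 + 0.683333 + 0.010556 = 55.693889
  N → positive
  Lon: 13′ + 4.3″ = 13.07167′; 0 + 13.07167/60 = 0.217861
  E ⇒ keep positive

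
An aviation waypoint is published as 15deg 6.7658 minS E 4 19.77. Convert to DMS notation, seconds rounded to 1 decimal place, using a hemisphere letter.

φ: 6.76580′ → 6′ and 0.76580 × 60 = 45.948″
λ: fractional minutes 0.77000 × 60 = 46.200″

15°06′45.9″ S, 4°19′46.2″ E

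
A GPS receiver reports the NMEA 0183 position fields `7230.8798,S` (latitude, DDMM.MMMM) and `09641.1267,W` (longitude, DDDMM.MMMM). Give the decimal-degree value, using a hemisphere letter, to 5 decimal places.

72.51466° S, 96.68545° W

Lat: split at 2 digits → 72° and 30.8798′; 72 + 30.8798/60 = 72.514663
λ: split at 3 digits → 096° and 41.1267′; 96 + 41.1267/60 = 96.685445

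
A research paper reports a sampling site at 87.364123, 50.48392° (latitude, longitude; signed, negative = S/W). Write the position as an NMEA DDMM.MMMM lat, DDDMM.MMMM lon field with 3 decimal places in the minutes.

8721.847,N / 05029.035,E

Latitude: fractional part 0.364123 → 21.84738 minutes
λ: 50° + 0.483920 × 60 = 50° 29.03520′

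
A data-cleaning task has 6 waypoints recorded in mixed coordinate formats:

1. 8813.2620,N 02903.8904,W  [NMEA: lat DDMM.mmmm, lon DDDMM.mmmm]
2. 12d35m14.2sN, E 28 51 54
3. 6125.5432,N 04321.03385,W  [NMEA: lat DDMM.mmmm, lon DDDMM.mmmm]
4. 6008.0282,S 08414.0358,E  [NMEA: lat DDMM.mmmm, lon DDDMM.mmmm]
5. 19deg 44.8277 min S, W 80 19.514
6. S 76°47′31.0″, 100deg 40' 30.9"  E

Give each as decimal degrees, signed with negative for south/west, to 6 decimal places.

1. 88.221033, -29.064840
2. 12.587278, 28.865000
3. 61.425720, -43.350564
4. -60.133803, 84.233930
5. -19.747128, -80.325233
6. -76.791944, 100.675250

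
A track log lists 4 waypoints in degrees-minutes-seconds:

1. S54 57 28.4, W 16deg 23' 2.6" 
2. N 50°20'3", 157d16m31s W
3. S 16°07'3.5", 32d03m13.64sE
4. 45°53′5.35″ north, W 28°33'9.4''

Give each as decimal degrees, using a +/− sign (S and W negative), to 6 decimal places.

1. -54.957889, -16.384056
2. 50.334167, -157.275278
3. -16.117639, 32.053789
4. 45.884819, -28.552611

Point 1:
  φ: 54° + 57/60 + 28.4/3600 = 54 + 0.950000 + 0.007889 = 54.9578889
  S ⇒ negate
  Lon: 16 + 23/60 + 2.6/3600 = 16.3840556
  W ⇒ negate
Point 2:
  φ: 20′ + 3″ = 20.05000′; 50 + 20.05000/60 = 50.3341667
  N ⇒ keep positive
  Longitude: 16′ + 31″ = 16.51667′; 157 + 16.51667/60 = 157.2752778
  W → negative
Point 3:
  Latitude: 16° + 7/60 + 3.5/3600 = 16 + 0.116667 + 0.000972 = 16.1176389
  S ⇒ negate
  Lon: 32° + 3/60 + 13.64/3600 = 32 + 0.050000 + 0.003789 = 32.0537889
  E ⇒ keep positive
Point 4:
  Latitude: 53′ + 5.35″ = 53.08917′; 45 + 53.08917/60 = 45.8848194
  N → positive
  Lon: 28° + 33/60 + 9.4/3600 = 28 + 0.550000 + 0.002611 = 28.5526111
  W ⇒ negate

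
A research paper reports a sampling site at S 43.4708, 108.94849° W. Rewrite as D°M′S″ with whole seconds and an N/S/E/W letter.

43°28′15″ S, 108°56′55″ W

Lat: 0.470800 × 60 = 28.24800′ → 28′, remainder × 60 = 14.88″
Lon: 0.948490° → 56.90940′; 0.90940 × 60 = 54.56″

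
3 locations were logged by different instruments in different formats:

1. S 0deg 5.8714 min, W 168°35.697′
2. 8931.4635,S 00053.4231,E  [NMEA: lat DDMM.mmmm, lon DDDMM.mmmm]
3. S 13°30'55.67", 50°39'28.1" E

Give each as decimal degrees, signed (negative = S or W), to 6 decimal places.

1. -0.097857, -168.594950
2. -89.524392, 0.890385
3. -13.515464, 50.657806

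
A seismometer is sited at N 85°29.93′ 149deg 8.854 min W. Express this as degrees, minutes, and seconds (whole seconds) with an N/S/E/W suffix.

85°29′56″ N, 149°08′51″ W

Lat: fractional minutes 0.93000 × 60 = 55.80″
Longitude: fractional minutes 0.85400 × 60 = 51.24″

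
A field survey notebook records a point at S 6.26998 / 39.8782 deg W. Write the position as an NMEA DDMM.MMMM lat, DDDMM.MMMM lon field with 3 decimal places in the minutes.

0616.199,S / 03952.692,W

φ: fractional part 0.269980 → 16.19880 minutes
Longitude: fractional part 0.878200 → 52.69200 minutes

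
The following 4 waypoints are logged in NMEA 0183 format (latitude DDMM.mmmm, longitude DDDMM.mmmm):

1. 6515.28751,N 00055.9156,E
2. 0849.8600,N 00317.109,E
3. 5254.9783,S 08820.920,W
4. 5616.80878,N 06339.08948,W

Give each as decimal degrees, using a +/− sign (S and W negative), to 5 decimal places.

Point 1:
  Lat: split at 2 digits → 65° and 15.28751′; 65 + 15.28751/60 = 65.254792
  N ⇒ keep positive
  Longitude: split at 3 digits → 000° and 55.9156′; 0 + 55.9156/60 = 0.931927
  E → positive
Point 2:
  Lat: split at 2 digits → 08° and 49.86′; 8 + 49.86/60 = 8.831000
  N → positive
  Longitude: split at 3 digits → 003° and 17.109′; 3 + 17.109/60 = 3.285150
  E → positive
Point 3:
  Latitude: degrees = first 2 digits = 52, minutes = 54.9783; 52 + 54.9783/60 = 52.916305
  S → negative
  Longitude: degrees = first 3 digits = 88, minutes = 20.92; 88 + 20.92/60 = 88.348667
  hemisphere W, so the sign is −
Point 4:
  Lat: split at 2 digits → 56° and 16.80878′; 56 + 16.80878/60 = 56.280146
  N → positive
  Longitude: split at 3 digits → 063° and 39.08948′; 63 + 39.08948/60 = 63.651491
  W → negative

1. 65.25479, 0.93193
2. 8.83100, 3.28515
3. -52.91631, -88.34867
4. 56.28015, -63.65149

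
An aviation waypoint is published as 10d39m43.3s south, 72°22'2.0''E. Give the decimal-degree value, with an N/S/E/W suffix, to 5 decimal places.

Lat: 10 + 39/60 + 43.3/3600 = 10.662028
Longitude: 72° + 22/60 + 2/3600 = 72 + 0.366667 + 0.000556 = 72.367222

10.66203° S, 72.36722° E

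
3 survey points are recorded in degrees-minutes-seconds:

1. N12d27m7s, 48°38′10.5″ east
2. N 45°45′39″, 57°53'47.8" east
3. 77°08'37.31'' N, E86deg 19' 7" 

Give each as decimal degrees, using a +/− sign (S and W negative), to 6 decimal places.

1. 12.451944, 48.636250
2. 45.760833, 57.896611
3. 77.143697, 86.318611

Point 1:
  φ: 12° + 27/60 + 7/3600 = 12 + 0.450000 + 0.001944 = 12.4519444
  N → positive
  Lon: 48 + 38/60 + 10.5/3600 = 48.6362500
  E ⇒ keep positive
Point 2:
  Lat: 45 + 45/60 + 39/3600 = 45.7608333
  N → positive
  λ: 57° + 53/60 + 47.8/3600 = 57 + 0.883333 + 0.013278 = 57.8966111
  E → positive
Point 3:
  φ: 77° + 8/60 + 37.31/3600 = 77 + 0.133333 + 0.010364 = 77.1436972
  N ⇒ keep positive
  Lon: 86 + 19/60 + 7/3600 = 86.3186111
  E ⇒ keep positive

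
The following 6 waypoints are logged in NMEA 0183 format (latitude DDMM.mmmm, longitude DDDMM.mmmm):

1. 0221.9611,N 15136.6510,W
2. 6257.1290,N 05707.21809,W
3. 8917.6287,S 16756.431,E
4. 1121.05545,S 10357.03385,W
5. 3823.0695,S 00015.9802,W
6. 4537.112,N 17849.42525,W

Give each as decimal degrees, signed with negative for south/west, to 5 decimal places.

1. 2.36602, -151.61085
2. 62.95215, -57.12030
3. -89.29381, 167.94052
4. -11.35092, -103.95056
5. -38.38449, -0.26634
6. 45.61853, -178.82375

Point 1:
  Latitude: split at 2 digits → 02° and 21.9611′; 2 + 21.9611/60 = 2.366018
  N ⇒ keep positive
  Longitude: split at 3 digits → 151° and 36.651′; 151 + 36.651/60 = 151.610850
  W → negative
Point 2:
  φ: split at 2 digits → 62° and 57.129′; 62 + 57.129/60 = 62.952150
  N → positive
  Longitude: degrees = first 3 digits = 57, minutes = 7.21809; 57 + 7.21809/60 = 57.120302
  W ⇒ negate
Point 3:
  Lat: degrees = first 2 digits = 89, minutes = 17.6287; 89 + 17.6287/60 = 89.293812
  S ⇒ negate
  Lon: split at 3 digits → 167° and 56.431′; 167 + 56.431/60 = 167.940517
  E → positive
Point 4:
  φ: degrees = first 2 digits = 11, minutes = 21.05545; 11 + 21.05545/60 = 11.350924
  S → negative
  Lon: degrees = first 3 digits = 103, minutes = 57.03385; 103 + 57.03385/60 = 103.950564
  hemisphere W, so the sign is −
Point 5:
  φ: degrees = first 2 digits = 38, minutes = 23.0695; 38 + 23.0695/60 = 38.384492
  S ⇒ negate
  λ: split at 3 digits → 000° and 15.9802′; 0 + 15.9802/60 = 0.266337
  W ⇒ negate
Point 6:
  Latitude: degrees = first 2 digits = 45, minutes = 37.112; 45 + 37.112/60 = 45.618533
  N ⇒ keep positive
  Lon: degrees = first 3 digits = 178, minutes = 49.42525; 178 + 49.42525/60 = 178.823754
  W ⇒ negate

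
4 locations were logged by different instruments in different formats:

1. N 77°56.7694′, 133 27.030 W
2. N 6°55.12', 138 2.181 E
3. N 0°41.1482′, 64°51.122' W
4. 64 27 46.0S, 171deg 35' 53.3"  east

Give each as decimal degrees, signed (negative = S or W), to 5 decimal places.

1. 77.94616, -133.45050
2. 6.91867, 138.03635
3. 0.68580, -64.85203
4. -64.46278, 171.59814

Point 1:
  Latitude: 77 + 56.7694/60 = 77.946157
  N → positive
  λ: 27.03′ = 0.450500°; total 133.450500
  hemisphere W, so the sign is −
Point 2:
  φ: 6 + 55.12/60 = 6.918667
  N → positive
  Lon: 2.181′ = 0.036350°; total 138.036350
  E → positive
Point 3:
  Lat: 41.1482′ = 0.685803°; total 0.685803
  N ⇒ keep positive
  Longitude: 64 + 51.122/60 = 64.852033
  W ⇒ negate
Point 4:
  Latitude: 64° + 27/60 + 46/3600 = 64 + 0.450000 + 0.012778 = 64.462778
  hemisphere S, so the sign is −
  Longitude: 171 + 35/60 + 53.3/3600 = 171.598139
  E ⇒ keep positive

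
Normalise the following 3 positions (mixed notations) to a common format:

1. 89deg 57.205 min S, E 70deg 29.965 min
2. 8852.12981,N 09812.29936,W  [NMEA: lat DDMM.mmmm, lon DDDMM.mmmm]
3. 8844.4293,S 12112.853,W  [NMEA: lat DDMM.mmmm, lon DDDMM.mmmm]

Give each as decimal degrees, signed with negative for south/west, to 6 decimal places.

Point 1:
  φ: 89 + 57.205/60 = 89.9534167
  hemisphere S, so the sign is −
  Longitude: 29.965′ = 0.499417°; total 70.4994167
  E ⇒ keep positive
Point 2:
  Latitude: split at 2 digits → 88° and 52.12981′; 88 + 52.12981/60 = 88.8688302
  N ⇒ keep positive
  Longitude: split at 3 digits → 098° and 12.29936′; 98 + 12.29936/60 = 98.2049893
  W → negative
Point 3:
  φ: degrees = first 2 digits = 88, minutes = 44.4293; 88 + 44.4293/60 = 88.7404883
  hemisphere S, so the sign is −
  λ: split at 3 digits → 121° and 12.853′; 121 + 12.853/60 = 121.2142167
  W ⇒ negate

1. -89.953417, 70.499417
2. 88.868830, -98.204989
3. -88.740488, -121.214217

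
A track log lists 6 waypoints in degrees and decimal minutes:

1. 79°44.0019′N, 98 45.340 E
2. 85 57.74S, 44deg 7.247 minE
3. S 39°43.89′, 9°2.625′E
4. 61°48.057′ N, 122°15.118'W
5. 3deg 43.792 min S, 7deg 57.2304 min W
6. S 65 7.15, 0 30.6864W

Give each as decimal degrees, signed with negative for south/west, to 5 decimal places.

1. 79.73337, 98.75567
2. -85.96233, 44.12078
3. -39.73150, 9.04375
4. 61.80095, -122.25197
5. -3.72987, -7.95384
6. -65.11917, -0.51144

Point 1:
  Lat: 44.0019′ = 0.733365°; total 79.733365
  N → positive
  λ: 45.34′ = 0.755667°; total 98.755667
  E → positive
Point 2:
  Latitude: 57.74′ = 0.962333°; total 85.962333
  hemisphere S, so the sign is −
  λ: 44 + 7.247/60 = 44.120783
  E ⇒ keep positive
Point 3:
  Latitude: 43.89′ = 0.731500°; total 39.731500
  S ⇒ negate
  λ: 2.625′ = 0.043750°; total 9.043750
  E ⇒ keep positive
Point 4:
  Latitude: 61 + 48.057/60 = 61.800950
  N → positive
  Lon: 122 + 15.118/60 = 122.251967
  W → negative
Point 5:
  Lat: 43.792′ = 0.729867°; total 3.729867
  S → negative
  Lon: 7 + 57.2304/60 = 7.953840
  W → negative
Point 6:
  φ: 7.15′ = 0.119167°; total 65.119167
  hemisphere S, so the sign is −
  Lon: 30.6864′ = 0.511440°; total 0.511440
  W ⇒ negate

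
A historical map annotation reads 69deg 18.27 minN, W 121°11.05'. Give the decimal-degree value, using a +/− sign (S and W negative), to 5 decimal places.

69.30450, -121.18417

φ: 69 + 18.27/60 = 69.304500
N → positive
λ: 11.05′ = 0.184167°; total 121.184167
W → negative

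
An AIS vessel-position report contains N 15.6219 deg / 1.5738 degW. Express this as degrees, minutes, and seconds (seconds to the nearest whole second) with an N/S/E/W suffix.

Lat: 0.621900° → 37.31400′; 0.31400 × 60 = 18.84″
Lon: 0.573800° → 34.42800′; 0.42800 × 60 = 25.68″

15°37′19″ N, 1°34′26″ W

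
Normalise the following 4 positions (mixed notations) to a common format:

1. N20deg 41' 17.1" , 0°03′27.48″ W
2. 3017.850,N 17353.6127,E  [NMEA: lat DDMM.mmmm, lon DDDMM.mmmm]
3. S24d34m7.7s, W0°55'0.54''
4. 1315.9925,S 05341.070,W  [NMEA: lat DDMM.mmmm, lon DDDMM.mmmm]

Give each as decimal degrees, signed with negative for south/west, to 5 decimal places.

1. 20.68808, -0.05763
2. 30.29750, 173.89355
3. -24.56881, -0.91682
4. -13.26654, -53.68450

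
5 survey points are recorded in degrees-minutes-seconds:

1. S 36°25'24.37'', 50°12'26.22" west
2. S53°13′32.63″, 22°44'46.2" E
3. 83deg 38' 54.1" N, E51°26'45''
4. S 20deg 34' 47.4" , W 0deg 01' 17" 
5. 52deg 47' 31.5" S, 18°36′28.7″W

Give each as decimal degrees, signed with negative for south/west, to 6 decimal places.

Point 1:
  φ: 36° + 25/60 + 24.37/3600 = 36 + 0.416667 + 0.006769 = 36.4234361
  S ⇒ negate
  Lon: 12′ + 26.22″ = 12.43700′; 50 + 12.43700/60 = 50.2072833
  W → negative
Point 2:
  Lat: 13′ + 32.63″ = 13.54383′; 53 + 13.54383/60 = 53.2257306
  S ⇒ negate
  Longitude: 22° + 44/60 + 46.2/3600 = 22 + 0.733333 + 0.012833 = 22.7461667
  E → positive
Point 3:
  Latitude: 83 + 38/60 + 54.1/3600 = 83.6483611
  N ⇒ keep positive
  λ: 51° + 26/60 + 45/3600 = 51 + 0.433333 + 0.012500 = 51.4458333
  E ⇒ keep positive
Point 4:
  φ: 20 + 34/60 + 47.4/3600 = 20.5798333
  hemisphere S, so the sign is −
  Longitude: 0° + 1/60 + 17/3600 = 0 + 0.016667 + 0.004722 = 0.0213889
  W ⇒ negate
Point 5:
  φ: 52 + 47/60 + 31.5/3600 = 52.7920833
  hemisphere S, so the sign is −
  λ: 18° + 36/60 + 28.7/3600 = 18 + 0.600000 + 0.007972 = 18.6079722
  hemisphere W, so the sign is −

1. -36.423436, -50.207283
2. -53.225731, 22.746167
3. 83.648361, 51.445833
4. -20.579833, -0.021389
5. -52.792083, -18.607972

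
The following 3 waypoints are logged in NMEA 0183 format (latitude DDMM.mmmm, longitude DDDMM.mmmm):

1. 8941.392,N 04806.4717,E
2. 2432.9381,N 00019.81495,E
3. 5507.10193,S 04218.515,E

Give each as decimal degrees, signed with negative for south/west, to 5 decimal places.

1. 89.68987, 48.10786
2. 24.54897, 0.33025
3. -55.11837, 42.30858

Point 1:
  Lat: degrees = first 2 digits = 89, minutes = 41.392; 89 + 41.392/60 = 89.689867
  N → positive
  Lon: split at 3 digits → 048° and 6.4717′; 48 + 6.4717/60 = 48.107862
  E ⇒ keep positive
Point 2:
  Latitude: split at 2 digits → 24° and 32.9381′; 24 + 32.9381/60 = 24.548968
  N ⇒ keep positive
  Lon: split at 3 digits → 000° and 19.81495′; 0 + 19.81495/60 = 0.330249
  E ⇒ keep positive
Point 3:
  Latitude: degrees = first 2 digits = 55, minutes = 7.10193; 55 + 7.10193/60 = 55.118366
  S ⇒ negate
  Lon: split at 3 digits → 042° and 18.515′; 42 + 18.515/60 = 42.308583
  E ⇒ keep positive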